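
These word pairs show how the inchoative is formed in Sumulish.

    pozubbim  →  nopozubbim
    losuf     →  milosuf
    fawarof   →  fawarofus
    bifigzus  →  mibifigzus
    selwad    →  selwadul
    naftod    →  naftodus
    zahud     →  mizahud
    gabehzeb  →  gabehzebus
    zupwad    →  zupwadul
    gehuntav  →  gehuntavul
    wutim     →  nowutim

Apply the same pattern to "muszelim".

"muszelim" has last vowel 'i'. The stems whose last vowel is 'i' (wutim → nowutim, pozubbim → nopozubbim) add the prefix no-.
So muszelim → nomuszelim.

nomuszelim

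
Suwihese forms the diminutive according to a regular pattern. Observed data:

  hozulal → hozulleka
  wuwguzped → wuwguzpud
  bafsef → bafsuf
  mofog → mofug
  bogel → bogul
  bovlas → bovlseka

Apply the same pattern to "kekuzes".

kekuzus

hozulal and bogel both end in -l yet inflect differently (hozulleka, bogul), so the final letter is not what conditions the rule; the last vowel is.
"kekuzes" has last vowel 'e'. The stems whose last vowel is 'e' (bafsef → bafsuf, bogel → bogul, wuwguzped → wuwguzpud) change the last vowel to 'u'.
The other pattern: stems whose last vowel is 'a' delete the last vowel and add -eka.
So kekuzes → kekuzus.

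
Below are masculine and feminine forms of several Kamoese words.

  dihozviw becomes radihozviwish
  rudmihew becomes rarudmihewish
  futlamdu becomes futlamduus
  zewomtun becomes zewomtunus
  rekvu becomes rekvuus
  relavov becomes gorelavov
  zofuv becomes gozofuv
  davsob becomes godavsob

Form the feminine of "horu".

horuus

futlamdu and zofuv both have last vowel 'u' yet inflect differently (futlamduus, gozofuv), so the last vowel is not what conditions the rule; the final letter is.
"horu" ends in -u. The stems ending in -u (futlamdu → futlamduus, rekvu → rekvuus) add -us.
The other patterns: stems ending in -w add ra- … -ish around the stem; stems ending in -b or -v add the prefix go-.
So horu → horuus.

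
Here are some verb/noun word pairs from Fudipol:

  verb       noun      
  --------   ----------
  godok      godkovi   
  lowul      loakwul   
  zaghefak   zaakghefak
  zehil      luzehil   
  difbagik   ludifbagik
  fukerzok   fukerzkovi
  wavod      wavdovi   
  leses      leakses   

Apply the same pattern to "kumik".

lukumik

godok and difbagik both end in -k yet inflect differently (godkovi, ludifbagik), so the final letter is not what conditions the rule; the last vowel is.
"kumik" has last vowel 'i'. The stems whose last vowel is 'i' (zehil → luzehil, difbagik → ludifbagik) add the prefix lu-.
So kumik → lukumik.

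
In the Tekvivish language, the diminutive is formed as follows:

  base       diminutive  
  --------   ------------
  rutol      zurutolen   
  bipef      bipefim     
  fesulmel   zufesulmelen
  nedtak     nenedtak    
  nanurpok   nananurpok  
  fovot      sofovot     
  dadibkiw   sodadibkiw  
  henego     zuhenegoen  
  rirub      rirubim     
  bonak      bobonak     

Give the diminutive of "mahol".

zumaholen

fovot and nanurpok both have last vowel 'o' yet inflect differently (sofovot, nananurpok), so the last vowel is not what conditions the rule; the final letter is.
"mahol" ends in -l. The stems ending in -l (rutol → zurutolen, fesulmel → zufesulmelen) add zu- … -en around the stem.
So mahol → zumaholen.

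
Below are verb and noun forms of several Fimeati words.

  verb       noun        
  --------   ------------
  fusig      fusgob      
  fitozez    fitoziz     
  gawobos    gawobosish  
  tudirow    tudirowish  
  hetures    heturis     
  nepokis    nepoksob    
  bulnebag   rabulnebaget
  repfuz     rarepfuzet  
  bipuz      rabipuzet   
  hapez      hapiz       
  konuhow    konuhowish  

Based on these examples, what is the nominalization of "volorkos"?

gawobos and hetures both end in -s yet inflect differently (gawobosish, heturis), so the final letter is not what conditions the rule; the last vowel is.
"volorkos" has last vowel 'o'. The stems whose last vowel is 'o' (gawobos → gawobosish, konuhow → konuhowish, tudirow → tudirowish) add -ish.
The other patterns: stems whose last vowel is 'e' change the last vowel to 'i'; stems whose last vowel is 'i' delete the last vowel and add -ob; stems whose last vowel is 'a' or 'u' add ra- … -et around the stem.
So volorkos → volorkosish.

volorkosish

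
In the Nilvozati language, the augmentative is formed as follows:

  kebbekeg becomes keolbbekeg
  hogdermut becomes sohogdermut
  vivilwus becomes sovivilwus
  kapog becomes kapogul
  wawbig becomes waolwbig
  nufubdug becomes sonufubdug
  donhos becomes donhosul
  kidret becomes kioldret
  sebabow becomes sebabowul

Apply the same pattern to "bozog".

nufubdug and kapog both end in -g yet inflect differently (sonufubdug, kapogul), so the final letter is not what conditions the rule; the last vowel is.
"bozog" has last vowel 'o'. The stems whose last vowel is 'o' (kapog → kapogul, sebabow → sebabowul, donhos → donhosul) add -ul.
The other patterns: stems whose last vowel is 'u' add the prefix so-; stems whose last vowel is 'e' or 'i' insert -ol- after the first vowel.
So bozog → bozogul.

bozogul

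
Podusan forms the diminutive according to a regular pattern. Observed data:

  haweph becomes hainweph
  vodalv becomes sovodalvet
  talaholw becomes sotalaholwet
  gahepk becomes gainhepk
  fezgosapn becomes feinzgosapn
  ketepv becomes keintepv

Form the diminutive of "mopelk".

ketepv and vodalv both end in -v yet inflect differently (keintepv, sovodalvet), so the final letter is not what conditions the rule; the second-to-last letter is.
"mopelk" has second-to-last letter 'l'. The stems whose second-to-last letter is 'l' (vodalv → sovodalvet, talaholw → sotalaholwet) add so- … -et around the stem.
So mopelk → somopelket.

somopelket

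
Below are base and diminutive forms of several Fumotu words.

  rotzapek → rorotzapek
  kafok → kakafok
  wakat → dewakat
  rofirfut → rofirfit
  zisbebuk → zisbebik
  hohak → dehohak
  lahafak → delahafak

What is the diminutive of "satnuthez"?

zisbebuk and lahafak both end in -k yet inflect differently (zisbebik, delahafak), so the final letter is not what conditions the rule; the last vowel is.
"satnuthez" has last vowel 'e'. The one such stem in the data (rotzapek → rorotzapek) repeats the first consonant+vowel as a prefix (as does kafok), so the same rule applies.
The other patterns: stems whose last vowel is 'u' change the last vowel to 'i'; stems whose last vowel is 'a' add the prefix de-.
So satnuthez → sasatnuthez.

sasatnuthez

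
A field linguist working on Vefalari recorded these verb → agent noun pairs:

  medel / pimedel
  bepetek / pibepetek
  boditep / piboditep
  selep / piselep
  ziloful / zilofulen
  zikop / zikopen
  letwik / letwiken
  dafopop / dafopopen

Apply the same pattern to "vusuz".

medel and ziloful both end in -l yet inflect differently (pimedel, zilofulen), so the final letter is not what conditions the rule; the last vowel is.
"vusuz" has last vowel 'u'. The one such stem in the data (ziloful → zilofulen) adds -en, so the same rule applies.
So vusuz → vusuzen.

vusuzen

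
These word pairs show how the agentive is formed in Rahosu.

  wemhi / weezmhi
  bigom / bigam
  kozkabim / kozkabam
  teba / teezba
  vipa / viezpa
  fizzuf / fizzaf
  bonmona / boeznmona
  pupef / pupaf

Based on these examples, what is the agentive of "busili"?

buezsili

kozkabim and wemhi both have last vowel 'i' yet inflect differently (kozkabam, weezmhi), so the last vowel is not what conditions the rule; whether the stem ends in a vowel or a consonant is.
"busili" ends in a vowel. The stems ending in a vowel (vipa → viezpa, teba → teezba, bonmona → boeznmona) insert -ez- after the first vowel.
The other pattern: stems ending in a consonant change the last vowel to 'a'.
So busili → buezsili.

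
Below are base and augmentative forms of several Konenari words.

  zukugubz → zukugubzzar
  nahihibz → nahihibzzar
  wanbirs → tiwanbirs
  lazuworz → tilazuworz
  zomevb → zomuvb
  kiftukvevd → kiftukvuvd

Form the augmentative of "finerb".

zukugubz and lazuworz both end in -z yet inflect differently (zukugubzzar, tilazuworz), so the final letter is not what conditions the rule; the second-to-last letter is.
"finerb" has second-to-last letter 'r'. The stems whose second-to-last letter is 'r' (wanbirs → tiwanbirs, lazuworz → tilazuworz) add the prefix ti-.
The other patterns: stems whose second-to-last letter is 'b' double the final consonant and add -ar; stems whose second-to-last letter is 'v' change the last vowel to 'u'.
So finerb → tifinerb.

tifinerb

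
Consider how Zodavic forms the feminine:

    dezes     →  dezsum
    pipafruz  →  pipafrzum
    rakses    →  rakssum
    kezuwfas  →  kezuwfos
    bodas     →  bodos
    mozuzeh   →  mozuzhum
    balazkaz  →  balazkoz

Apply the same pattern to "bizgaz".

"bizgaz" has last vowel 'a'. The stems whose last vowel is 'a' (balazkaz → balazkoz, kezuwfas → kezuwfos, bodas → bodos) change the last vowel to 'o'.
So bizgaz → bizgoz.

bizgoz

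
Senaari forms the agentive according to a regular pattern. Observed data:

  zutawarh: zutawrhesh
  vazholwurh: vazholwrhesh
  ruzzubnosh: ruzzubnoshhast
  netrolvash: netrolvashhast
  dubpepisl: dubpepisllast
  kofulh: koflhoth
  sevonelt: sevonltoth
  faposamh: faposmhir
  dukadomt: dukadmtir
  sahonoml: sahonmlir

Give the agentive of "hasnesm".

zutawarh and ruzzubnosh both end in -h yet inflect differently (zutawrhesh, ruzzubnoshhast), so the final letter is not what conditions the rule; the second-to-last letter is.
"hasnesm" has second-to-last letter 's'. The stems whose second-to-last letter is 's' (ruzzubnosh → ruzzubnoshhast, netrolvash → netrolvashhast, dubpepisl → dubpepisllast) double the final consonant and add -ast.
The other patterns: stems whose second-to-last letter is 'r' delete the last vowel and add -esh; stems whose second-to-last letter is 'l' delete the last vowel and add -oth; stems whose second-to-last letter is 'm' delete the last vowel and add -ir.
So hasnesm → hasnesmmast.

hasnesmmast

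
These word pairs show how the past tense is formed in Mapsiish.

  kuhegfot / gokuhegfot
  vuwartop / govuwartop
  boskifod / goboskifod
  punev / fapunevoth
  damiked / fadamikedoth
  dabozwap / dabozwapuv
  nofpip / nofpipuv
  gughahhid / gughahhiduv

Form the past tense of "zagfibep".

boskifod and damiked both end in -d yet inflect differently (goboskifod, fadamikedoth), so the final letter is not what conditions the rule; the last vowel is.
"zagfibep" has last vowel 'e'. The stems whose last vowel is 'e' (punev → fapunevoth, damiked → fadamikedoth) add fa- … -oth around the stem.
So zagfibep → fazagfibepoth.

fazagfibepoth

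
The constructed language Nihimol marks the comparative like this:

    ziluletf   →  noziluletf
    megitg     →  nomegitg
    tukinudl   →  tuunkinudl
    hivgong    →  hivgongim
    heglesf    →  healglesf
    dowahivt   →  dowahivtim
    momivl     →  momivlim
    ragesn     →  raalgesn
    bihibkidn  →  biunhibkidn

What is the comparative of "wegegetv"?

ziluletf and heglesf both end in -f yet inflect differently (noziluletf, healglesf), so the final letter is not what conditions the rule; the second-to-last letter is.
"wegegetv" has second-to-last letter 't'. The stems whose second-to-last letter is 't' (ziluletf → noziluletf, megitg → nomegitg) add the prefix no-.
The other patterns: stems whose second-to-last letter is 'd' insert -un- after the first vowel; stems whose second-to-last letter is 's' insert -al- after the first vowel; stems whose second-to-last letter is 'n' or 'v' add -im.
So wegegetv → nowegegetv.

nowegegetv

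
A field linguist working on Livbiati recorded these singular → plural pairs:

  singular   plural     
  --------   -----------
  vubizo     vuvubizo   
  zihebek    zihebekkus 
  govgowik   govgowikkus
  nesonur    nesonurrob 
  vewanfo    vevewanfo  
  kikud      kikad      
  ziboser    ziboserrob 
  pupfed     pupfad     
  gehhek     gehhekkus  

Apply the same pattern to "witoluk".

pupfed and zihebek both have last vowel 'e' yet inflect differently (pupfad, zihebekkus), so the last vowel is not what conditions the rule; the final letter is.
"witoluk" ends in -k. The stems ending in -k (zihebek → zihebekkus, govgowik → govgowikkus, gehhek → gehhekkus) double the final consonant and add -us.
The other patterns: stems ending in -d change the last vowel to 'a'; stems ending in -r double the final consonant and add -ob; stems ending in -o repeat the first consonant+vowel as a prefix.
So witoluk → witolukkus.

witolukkus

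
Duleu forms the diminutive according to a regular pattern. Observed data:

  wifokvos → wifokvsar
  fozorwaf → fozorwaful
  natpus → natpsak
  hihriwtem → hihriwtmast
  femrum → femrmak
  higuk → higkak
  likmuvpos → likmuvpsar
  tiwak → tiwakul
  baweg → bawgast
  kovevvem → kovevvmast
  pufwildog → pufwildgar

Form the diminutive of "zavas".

femrum and hihriwtem both end in -m yet inflect differently (femrmak, hihriwtmast), so the final letter is not what conditions the rule; the last vowel is.
"zavas" has last vowel 'a'. The stems whose last vowel is 'a' (fozorwaf → fozorwaful, tiwak → tiwakul) add -ul.
The other patterns: stems whose last vowel is 'u' delete the last vowel and add -ak; stems whose last vowel is 'e' delete the last vowel and add -ast; stems whose last vowel is 'o' delete the last vowel and add -ar.
So zavas → zavasul.

zavasul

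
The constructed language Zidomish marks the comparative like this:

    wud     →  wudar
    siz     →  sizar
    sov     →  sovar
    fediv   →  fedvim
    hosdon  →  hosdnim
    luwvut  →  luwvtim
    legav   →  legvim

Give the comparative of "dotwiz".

dotwzim

sov and fediv both end in -v yet inflect differently (sovar, fedvim), so the final letter is not what conditions the rule; the number of vowels is.
"dotwiz" has 2 vowels. The stems with 2 vowels (fediv → fedvim, hosdon → hosdnim, luwvut → luwvtim) delete the last vowel and add -im.
The other pattern: stems with 1 vowel add -ar.
So dotwiz → dotwzim.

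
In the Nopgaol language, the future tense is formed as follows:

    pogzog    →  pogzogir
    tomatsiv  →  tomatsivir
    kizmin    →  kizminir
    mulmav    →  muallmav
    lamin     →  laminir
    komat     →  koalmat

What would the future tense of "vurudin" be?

vurudinir

"vurudin" has last vowel 'i'. The stems whose last vowel is 'i' (lamin → laminir, kizmin → kizminir, tomatsiv → tomatsivir) add -ir.
So vurudin → vurudinir.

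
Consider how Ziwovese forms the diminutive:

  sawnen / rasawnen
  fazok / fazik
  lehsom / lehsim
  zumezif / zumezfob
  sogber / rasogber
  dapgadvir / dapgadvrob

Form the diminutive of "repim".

"repim" has last vowel 'i'. The stems whose last vowel is 'i' (zumezif → zumezfob, dapgadvir → dapgadvrob) delete the last vowel and add -ob.
So repim → repmob.

repmob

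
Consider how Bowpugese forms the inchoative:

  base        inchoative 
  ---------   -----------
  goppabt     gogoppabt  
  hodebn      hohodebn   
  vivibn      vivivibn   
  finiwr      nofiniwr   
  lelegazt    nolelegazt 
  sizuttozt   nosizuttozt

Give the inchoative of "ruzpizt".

noruzpizt

goppabt and lelegazt both end in -t yet inflect differently (gogoppabt, nolelegazt), so the final letter is not what conditions the rule; the second-to-last letter is.
"ruzpizt" has second-to-last letter 'z'. The stems whose second-to-last letter is 'z' (lelegazt → nolelegazt, sizuttozt → nosizuttozt) add the prefix no-.
The other pattern: stems whose second-to-last letter is 'b' repeat the first consonant+vowel as a prefix.
So ruzpizt → noruzpizt.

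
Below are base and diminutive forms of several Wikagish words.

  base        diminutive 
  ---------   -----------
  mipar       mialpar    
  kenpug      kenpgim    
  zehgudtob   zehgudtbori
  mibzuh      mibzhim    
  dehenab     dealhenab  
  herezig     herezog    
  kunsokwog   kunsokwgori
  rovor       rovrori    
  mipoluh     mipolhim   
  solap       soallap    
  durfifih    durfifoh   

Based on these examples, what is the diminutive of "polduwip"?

polduwop

kunsokwog and herezig both end in -g yet inflect differently (kunsokwgori, herezog), so the final letter is not what conditions the rule; the last vowel is.
"polduwip" has last vowel 'i'. The stems whose last vowel is 'i' (durfifih → durfifoh, herezig → herezog) change the last vowel to 'o'.
The other patterns: stems whose last vowel is 'o' delete the last vowel and add -ori; stems whose last vowel is 'u' delete the last vowel and add -im; stems whose last vowel is 'a' insert -al- after the first vowel.
So polduwip → polduwop.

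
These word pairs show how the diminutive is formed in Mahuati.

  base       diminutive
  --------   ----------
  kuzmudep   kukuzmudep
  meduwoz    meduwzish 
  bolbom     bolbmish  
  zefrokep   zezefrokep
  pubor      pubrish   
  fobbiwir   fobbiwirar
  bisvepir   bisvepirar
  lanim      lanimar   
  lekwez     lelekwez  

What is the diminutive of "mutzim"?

mutzimar

"mutzim" has last vowel 'i'. The stems whose last vowel is 'i' (lanim → lanimar, fobbiwir → fobbiwirar, bisvepir → bisvepirar) add -ar.
The other patterns: stems whose last vowel is 'e' repeat the first consonant+vowel as a prefix; stems whose last vowel is 'o' delete the last vowel and add -ish.
So mutzim → mutzimar.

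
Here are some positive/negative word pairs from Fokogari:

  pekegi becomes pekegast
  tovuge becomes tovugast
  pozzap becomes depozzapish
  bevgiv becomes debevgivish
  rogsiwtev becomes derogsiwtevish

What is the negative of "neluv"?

pekegi and bevgiv both have last vowel 'i' yet inflect differently (pekegast, debevgivish), so the last vowel is not what conditions the rule; whether the stem ends in a vowel or a consonant is.
"neluv" ends in a consonant. The stems ending in a consonant (pozzap → depozzapish, bevgiv → debevgivish, rogsiwtev → derogsiwtevish) add de- … -ish around the stem.
So neluv → deneluvish.

deneluvish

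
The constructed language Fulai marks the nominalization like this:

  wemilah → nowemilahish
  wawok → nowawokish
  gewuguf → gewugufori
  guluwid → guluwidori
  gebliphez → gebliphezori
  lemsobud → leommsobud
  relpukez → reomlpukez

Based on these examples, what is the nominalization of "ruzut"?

guluwid and lemsobud both end in -d yet inflect differently (guluwidori, leommsobud), so the final letter is not what conditions the rule; the first letter is.
"ruzut" begins with r-. The one such stem in the data (relpukez → reomlpukez) inserts -om- after the first vowel (as does lemsobud), so the same rule applies.
So ruzut → ruomzut.

ruomzut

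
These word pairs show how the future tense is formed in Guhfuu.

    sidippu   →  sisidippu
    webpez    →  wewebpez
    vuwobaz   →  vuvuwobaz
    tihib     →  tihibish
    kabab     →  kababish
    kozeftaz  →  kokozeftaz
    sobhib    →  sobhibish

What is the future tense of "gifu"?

gigifu

kabab and kozeftaz both have last vowel 'a' yet inflect differently (kababish, kokozeftaz), so the last vowel is not what conditions the rule; the final letter is.
"gifu" ends in -u. The one such stem in the data (sidippu → sisidippu) repeats the first consonant+vowel as a prefix (as do webpez, kozeftaz), so the same rule applies.
The other pattern: stems ending in -b add -ish.
So gifu → gigifu.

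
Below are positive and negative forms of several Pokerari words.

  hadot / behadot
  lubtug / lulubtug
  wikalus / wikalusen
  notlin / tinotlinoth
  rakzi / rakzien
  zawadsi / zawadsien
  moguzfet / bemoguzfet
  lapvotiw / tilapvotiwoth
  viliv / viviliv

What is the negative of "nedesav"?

rakzi and lapvotiw both have last vowel 'i' yet inflect differently (rakzien, tilapvotiwoth), so the last vowel is not what conditions the rule; the final letter is.
"nedesav" ends in -v. The one such stem in the data (viliv → viviliv) repeats the first consonant+vowel as a prefix (as does lubtug), so the same rule applies.
The other patterns: stems ending in -i or -s add -en; stems ending in -n or -w add ti- … -oth around the stem; stems ending in -t add the prefix be-.
So nedesav → nenedesav.

nenedesav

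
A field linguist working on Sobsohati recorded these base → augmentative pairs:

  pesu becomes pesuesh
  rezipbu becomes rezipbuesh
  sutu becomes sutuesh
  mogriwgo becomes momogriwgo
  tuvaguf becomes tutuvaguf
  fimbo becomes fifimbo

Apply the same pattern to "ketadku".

pesu and tuvaguf both have last vowel 'u' yet inflect differently (pesuesh, tutuvaguf), so the last vowel is not what conditions the rule; the final letter is.
"ketadku" ends in -u. The stems ending in -u (pesu → pesuesh, rezipbu → rezipbuesh, sutu → sutuesh) add -esh.
The other pattern: stems ending in -f or -o repeat the first consonant+vowel as a prefix.
So ketadku → ketadkuesh.

ketadkuesh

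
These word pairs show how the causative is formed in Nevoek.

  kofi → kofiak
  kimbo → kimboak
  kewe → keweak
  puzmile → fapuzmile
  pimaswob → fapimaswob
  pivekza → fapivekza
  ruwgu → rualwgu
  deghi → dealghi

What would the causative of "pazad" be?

kewe and puzmile both end in -e yet inflect differently (keweak, fapuzmile), so the final letter is not what conditions the rule; the first letter is.
"pazad" begins with p-. The stems beginning with p- (puzmile → fapuzmile, pimaswob → fapimaswob, pivekza → fapivekza) add the prefix fa-.
So pazad → fapazad.

fapazad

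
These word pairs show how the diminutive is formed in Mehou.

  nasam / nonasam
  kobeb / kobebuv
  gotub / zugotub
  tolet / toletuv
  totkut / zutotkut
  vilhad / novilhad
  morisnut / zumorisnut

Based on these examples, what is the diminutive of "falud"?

zufalud

kobeb and gotub both end in -b yet inflect differently (kobebuv, zugotub), so the final letter is not what conditions the rule; the last vowel is.
"falud" has last vowel 'u'. The stems whose last vowel is 'u' (gotub → zugotub, totkut → zutotkut, morisnut → zumorisnut) add the prefix zu-.
The other patterns: stems whose last vowel is 'e' add -uv; stems whose last vowel is 'a' add the prefix no-.
So falud → zufalud.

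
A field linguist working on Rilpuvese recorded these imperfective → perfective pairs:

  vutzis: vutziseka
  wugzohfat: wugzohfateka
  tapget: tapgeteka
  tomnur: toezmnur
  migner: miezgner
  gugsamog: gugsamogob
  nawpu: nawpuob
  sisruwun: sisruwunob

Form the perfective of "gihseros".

gihseroseka

tapget and migner both have last vowel 'e' yet inflect differently (tapgeteka, miezgner), so the last vowel is not what conditions the rule; the final letter is.
"gihseros" ends in -s. The one such stem in the data (vutzis → vutziseka) adds -eka, so the same rule applies.
So gihseros → gihseroseka.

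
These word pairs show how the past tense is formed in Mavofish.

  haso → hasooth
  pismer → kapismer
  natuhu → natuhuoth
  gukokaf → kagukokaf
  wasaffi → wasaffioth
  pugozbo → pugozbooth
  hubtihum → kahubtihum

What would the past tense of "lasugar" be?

kalasugar

hubtihum and natuhu both have last vowel 'u' yet inflect differently (kahubtihum, natuhuoth), so the last vowel is not what conditions the rule; whether the stem ends in a vowel or a consonant is.
"lasugar" ends in a consonant. The stems ending in a consonant (gukokaf → kagukokaf, hubtihum → kahubtihum, pismer → kapismer) add the prefix ka-.
So lasugar → kalasugar.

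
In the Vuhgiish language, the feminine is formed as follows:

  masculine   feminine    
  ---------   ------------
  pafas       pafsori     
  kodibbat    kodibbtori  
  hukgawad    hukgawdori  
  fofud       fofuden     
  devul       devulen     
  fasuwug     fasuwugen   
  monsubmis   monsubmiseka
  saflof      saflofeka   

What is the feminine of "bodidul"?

hukgawad and fofud both end in -d yet inflect differently (hukgawdori, fofuden), so the final letter is not what conditions the rule; the last vowel is.
"bodidul" has last vowel 'u'. The stems whose last vowel is 'u' (fofud → fofuden, devul → devulen, fasuwug → fasuwugen) add -en.
So bodidul → bodidulen.

bodidulen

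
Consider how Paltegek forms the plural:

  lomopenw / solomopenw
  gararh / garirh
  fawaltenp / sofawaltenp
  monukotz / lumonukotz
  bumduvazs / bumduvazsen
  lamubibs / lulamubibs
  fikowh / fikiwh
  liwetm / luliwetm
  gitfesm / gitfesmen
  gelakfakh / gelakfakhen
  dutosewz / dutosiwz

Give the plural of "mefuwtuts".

lumefuwtuts

"mefuwtuts" has second-to-last letter 't'. The stems whose second-to-last letter is 't' (liwetm → luliwetm, monukotz → lumonukotz) add the prefix lu-.
So mefuwtuts → lumefuwtuts.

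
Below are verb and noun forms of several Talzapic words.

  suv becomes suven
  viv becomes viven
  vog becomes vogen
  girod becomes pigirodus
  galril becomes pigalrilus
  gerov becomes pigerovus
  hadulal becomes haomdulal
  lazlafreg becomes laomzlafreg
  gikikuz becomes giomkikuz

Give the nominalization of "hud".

"hud" has 1 vowel. The stems with 1 vowel (suv → suven, viv → viven, vog → vogen) add -en.
So hud → huden.

huden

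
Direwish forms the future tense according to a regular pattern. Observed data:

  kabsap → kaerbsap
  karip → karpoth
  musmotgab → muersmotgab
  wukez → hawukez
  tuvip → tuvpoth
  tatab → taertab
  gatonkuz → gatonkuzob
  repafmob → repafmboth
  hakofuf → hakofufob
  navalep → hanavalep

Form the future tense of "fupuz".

fupuzob

"fupuz" has last vowel 'u'. The stems whose last vowel is 'u' (hakofuf → hakofufob, gatonkuz → gatonkuzob) add -ob.
The other patterns: stems whose last vowel is 'i' or 'o' delete the last vowel and add -oth; stems whose last vowel is 'a' insert -er- after the first vowel; stems whose last vowel is 'e' add the prefix ha-.
So fupuz → fupuzob.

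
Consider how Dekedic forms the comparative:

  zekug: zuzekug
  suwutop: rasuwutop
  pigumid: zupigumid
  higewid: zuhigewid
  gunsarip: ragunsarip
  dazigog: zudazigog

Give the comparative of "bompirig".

"bompirig" ends in -g. The stems ending in -g (dazigog → zudazigog, zekug → zuzekug) add the prefix zu-.
The other pattern: stems ending in -p add the prefix ra-.
So bompirig → zubompirig.

zubompirig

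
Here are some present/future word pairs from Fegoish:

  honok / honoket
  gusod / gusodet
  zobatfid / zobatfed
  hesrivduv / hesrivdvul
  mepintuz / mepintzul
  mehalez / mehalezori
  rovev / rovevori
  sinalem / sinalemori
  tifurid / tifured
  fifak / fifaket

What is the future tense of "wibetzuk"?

"wibetzuk" has last vowel 'u'. The stems whose last vowel is 'u' (hesrivduv → hesrivdvul, mepintuz → mepintzul) delete the last vowel and add -ul.
The other patterns: stems whose last vowel is 'e' add -ori; stems whose last vowel is 'i' change the last vowel to 'e'; stems whose last vowel is 'a' or 'o' add -et.
So wibetzuk → wibetzkul.

wibetzkul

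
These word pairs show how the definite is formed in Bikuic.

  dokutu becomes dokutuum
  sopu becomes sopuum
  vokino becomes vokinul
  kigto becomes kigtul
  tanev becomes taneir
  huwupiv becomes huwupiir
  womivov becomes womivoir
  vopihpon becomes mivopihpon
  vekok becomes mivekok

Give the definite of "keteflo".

keteflul

vokino and womivov both have last vowel 'o' yet inflect differently (vokinul, womivoir), so the last vowel is not what conditions the rule; the final letter is.
"keteflo" ends in -o. The stems ending in -o (vokino → vokinul, kigto → kigtul) drop the final letter and add -ul.
The other patterns: stems ending in -u add -um; stems ending in -v drop the final letter and add -ir; stems ending in -k or -n add the prefix mi-.
So keteflo → keteflul.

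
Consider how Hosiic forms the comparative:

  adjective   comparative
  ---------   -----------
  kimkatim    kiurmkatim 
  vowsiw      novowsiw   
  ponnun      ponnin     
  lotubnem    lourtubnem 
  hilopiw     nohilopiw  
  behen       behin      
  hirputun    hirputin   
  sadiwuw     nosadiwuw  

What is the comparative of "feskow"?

nofeskow

hirputun and sadiwuw both have last vowel 'u' yet inflect differently (hirputin, nosadiwuw), so the last vowel is not what conditions the rule; the final letter is.
"feskow" ends in -w. The stems ending in -w (hilopiw → nohilopiw, vowsiw → novowsiw, sadiwuw → nosadiwuw) add the prefix no-.
So feskow → nofeskow.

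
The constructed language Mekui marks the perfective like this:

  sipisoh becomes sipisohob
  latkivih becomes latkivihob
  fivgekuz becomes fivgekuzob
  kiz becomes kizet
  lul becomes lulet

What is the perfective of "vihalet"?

fivgekuz and kiz both end in -z yet inflect differently (fivgekuzob, kizet), so the final letter is not what conditions the rule; the number of vowels is.
"vihalet" has 3 vowels. The stems with 3 vowels (latkivih → latkivihob, sipisoh → sipisohob, fivgekuz → fivgekuzob) add -ob.
The other pattern: stems with 1 vowel add -et.
So vihalet → vihaletob.

vihaletob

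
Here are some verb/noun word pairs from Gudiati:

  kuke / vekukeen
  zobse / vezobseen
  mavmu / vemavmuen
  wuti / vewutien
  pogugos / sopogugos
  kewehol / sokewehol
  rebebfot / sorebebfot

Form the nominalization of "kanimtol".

"kanimtol" ends in a consonant. The stems ending in a consonant (pogugos → sopogugos, kewehol → sokewehol, rebebfot → sorebebfot) add the prefix so-.
So kanimtol → sokanimtol.

sokanimtol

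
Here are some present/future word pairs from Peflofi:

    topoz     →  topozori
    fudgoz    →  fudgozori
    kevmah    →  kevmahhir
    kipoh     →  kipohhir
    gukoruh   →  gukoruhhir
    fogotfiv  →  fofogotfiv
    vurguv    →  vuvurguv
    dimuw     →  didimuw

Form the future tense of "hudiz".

topoz and kipoh both have last vowel 'o' yet inflect differently (topozori, kipohhir), so the last vowel is not what conditions the rule; the final letter is.
"hudiz" ends in -z. The stems ending in -z (topoz → topozori, fudgoz → fudgozori) add -ori.
So hudiz → hudizori.

hudizori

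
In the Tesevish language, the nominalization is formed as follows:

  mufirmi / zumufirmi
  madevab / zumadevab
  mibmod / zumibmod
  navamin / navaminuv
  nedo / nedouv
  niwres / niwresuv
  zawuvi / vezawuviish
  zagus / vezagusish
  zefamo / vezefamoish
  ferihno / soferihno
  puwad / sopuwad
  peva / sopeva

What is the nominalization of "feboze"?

mufirmi and zawuvi both end in -i yet inflect differently (zumufirmi, vezawuviish), so the final letter is not what conditions the rule; the first letter is.
"feboze" begins with f-. The one such stem in the data (ferihno → soferihno) adds the prefix so-, so the same rule applies.
So feboze → sofeboze.

sofeboze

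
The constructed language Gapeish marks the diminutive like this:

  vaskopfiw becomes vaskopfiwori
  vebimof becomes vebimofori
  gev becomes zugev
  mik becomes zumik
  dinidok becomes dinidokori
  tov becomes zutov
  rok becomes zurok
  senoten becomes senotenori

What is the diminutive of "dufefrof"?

rok and dinidok both end in -k yet inflect differently (zurok, dinidokori), so the final letter is not what conditions the rule; the number of vowels is.
"dufefrof" has 3 vowels. The stems with 3 vowels (senoten → senotenori, vebimof → vebimofori, vaskopfiw → vaskopfiwori) add -ori.
So dufefrof → dufefrofori.

dufefrofori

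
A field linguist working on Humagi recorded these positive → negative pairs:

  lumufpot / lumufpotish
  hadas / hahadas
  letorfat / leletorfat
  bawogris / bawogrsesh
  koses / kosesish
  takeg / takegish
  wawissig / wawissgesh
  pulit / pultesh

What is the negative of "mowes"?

mowesish

lumufpot and letorfat both end in -t yet inflect differently (lumufpotish, leletorfat), so the final letter is not what conditions the rule; the last vowel is.
"mowes" has last vowel 'e'. The stems whose last vowel is 'e' (takeg → takegish, koses → kosesish) add -ish.
So mowes → mowesish.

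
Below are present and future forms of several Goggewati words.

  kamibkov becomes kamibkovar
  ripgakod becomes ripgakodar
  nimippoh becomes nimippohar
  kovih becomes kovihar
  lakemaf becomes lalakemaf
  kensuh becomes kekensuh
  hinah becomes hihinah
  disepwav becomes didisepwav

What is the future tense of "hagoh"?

"hagoh" has last vowel 'o'. The stems whose last vowel is 'o' (kamibkov → kamibkovar, ripgakod → ripgakodar, nimippoh → nimippohar) add -ar.
The other pattern: stems whose last vowel is 'a' or 'u' repeat the first consonant+vowel as a prefix.
So hagoh → hagohar.

hagohar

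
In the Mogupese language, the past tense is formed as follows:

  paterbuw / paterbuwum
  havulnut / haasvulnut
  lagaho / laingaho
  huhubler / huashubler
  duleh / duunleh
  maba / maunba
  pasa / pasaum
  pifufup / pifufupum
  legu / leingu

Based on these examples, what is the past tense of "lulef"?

"lulef" begins with l-. The stems beginning with l- (legu → leingu, lagaho → laingaho) insert -in- after the first vowel.
The other patterns: stems beginning with h- insert -as- after the first vowel; stems beginning with p- add -um; stems beginning with d- or m- insert -un- after the first vowel.
So lulef → luinlef.

luinlef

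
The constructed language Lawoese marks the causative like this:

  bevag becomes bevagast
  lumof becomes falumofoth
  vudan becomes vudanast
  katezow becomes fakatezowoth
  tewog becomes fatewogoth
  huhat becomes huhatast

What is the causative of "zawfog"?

bevag and tewog both end in -g yet inflect differently (bevagast, fatewogoth), so the final letter is not what conditions the rule; the last vowel is.
"zawfog" has last vowel 'o'. The stems whose last vowel is 'o' (katezow → fakatezowoth, lumof → falumofoth, tewog → fatewogoth) add fa- … -oth around the stem.
The other pattern: stems whose last vowel is 'a' add -ast.
So zawfog → fazawfogoth.

fazawfogoth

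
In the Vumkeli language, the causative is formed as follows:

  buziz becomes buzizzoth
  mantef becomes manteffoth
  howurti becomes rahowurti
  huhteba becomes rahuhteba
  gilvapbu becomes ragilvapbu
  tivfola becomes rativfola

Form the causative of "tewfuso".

ratewfuso

"tewfuso" ends in a vowel. The stems ending in a vowel (howurti → rahowurti, huhteba → rahuhteba, gilvapbu → ragilvapbu) add the prefix ra-.
So tewfuso → ratewfuso.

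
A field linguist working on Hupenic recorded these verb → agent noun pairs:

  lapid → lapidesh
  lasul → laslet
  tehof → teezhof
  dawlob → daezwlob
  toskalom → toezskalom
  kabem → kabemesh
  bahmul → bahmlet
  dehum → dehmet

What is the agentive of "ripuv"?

ripvet

"ripuv" has last vowel 'u'. The stems whose last vowel is 'u' (bahmul → bahmlet, lasul → laslet, dehum → dehmet) delete the last vowel and add -et.
The other patterns: stems whose last vowel is 'o' insert -ez- after the first vowel; stems whose last vowel is 'e' or 'i' add -esh.
So ripuv → ripvet.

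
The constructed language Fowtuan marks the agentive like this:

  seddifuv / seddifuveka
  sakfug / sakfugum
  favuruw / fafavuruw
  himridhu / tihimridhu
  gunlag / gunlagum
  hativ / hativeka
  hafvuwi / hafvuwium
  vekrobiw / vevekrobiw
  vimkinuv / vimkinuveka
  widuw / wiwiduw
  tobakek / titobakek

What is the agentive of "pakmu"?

himridhu and seddifuv both have last vowel 'u' yet inflect differently (tihimridhu, seddifuveka), so the last vowel is not what conditions the rule; the final letter is.
"pakmu" ends in -u. The one such stem in the data (himridhu → tihimridhu) adds the prefix ti-, so the same rule applies.
So pakmu → tipakmu.

tipakmu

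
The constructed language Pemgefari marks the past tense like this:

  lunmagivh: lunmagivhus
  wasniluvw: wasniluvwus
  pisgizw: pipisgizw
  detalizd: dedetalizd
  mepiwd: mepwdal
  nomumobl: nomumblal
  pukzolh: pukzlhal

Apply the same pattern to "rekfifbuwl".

wasniluvw and pisgizw both end in -w yet inflect differently (wasniluvwus, pipisgizw), so the final letter is not what conditions the rule; the second-to-last letter is.
"rekfifbuwl" has second-to-last letter 'w'. The one such stem in the data (mepiwd → mepwdal) deletes the last vowel and adds -al (as do nomumobl, pukzolh), so the same rule applies.
So rekfifbuwl → rekfifbwlal.

rekfifbwlal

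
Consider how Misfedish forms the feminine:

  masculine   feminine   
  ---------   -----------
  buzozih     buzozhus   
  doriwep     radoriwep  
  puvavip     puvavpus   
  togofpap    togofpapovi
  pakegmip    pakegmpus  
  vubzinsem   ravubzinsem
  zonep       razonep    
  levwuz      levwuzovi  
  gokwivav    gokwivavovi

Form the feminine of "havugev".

rahavugev

"havugev" has last vowel 'e'. The stems whose last vowel is 'e' (zonep → razonep, vubzinsem → ravubzinsem, doriwep → radoriwep) add the prefix ra-.
The other patterns: stems whose last vowel is 'i' delete the last vowel and add -us; stems whose last vowel is 'a' or 'u' add -ovi.
So havugev → rahavugev.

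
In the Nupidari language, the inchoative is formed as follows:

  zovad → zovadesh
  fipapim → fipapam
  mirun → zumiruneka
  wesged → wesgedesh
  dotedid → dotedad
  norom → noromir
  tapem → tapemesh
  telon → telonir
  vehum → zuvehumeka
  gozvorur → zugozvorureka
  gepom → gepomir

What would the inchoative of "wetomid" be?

wetomad

norom and fipapim both end in -m yet inflect differently (noromir, fipapam), so the final letter is not what conditions the rule; the last vowel is.
"wetomid" has last vowel 'i'. The stems whose last vowel is 'i' (fipapim → fipapam, dotedid → dotedad) change the last vowel to 'a'.
So wetomid → wetomad.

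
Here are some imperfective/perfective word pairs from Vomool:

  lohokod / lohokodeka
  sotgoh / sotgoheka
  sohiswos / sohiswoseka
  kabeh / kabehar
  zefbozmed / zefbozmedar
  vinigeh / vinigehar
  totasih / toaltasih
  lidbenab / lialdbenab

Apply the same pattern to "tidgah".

sotgoh and kabeh both end in -h yet inflect differently (sotgoheka, kabehar), so the final letter is not what conditions the rule; the last vowel is.
"tidgah" has last vowel 'a'. The one such stem in the data (lidbenab → lialdbenab) inserts -al- after the first vowel (as does totasih), so the same rule applies.
So tidgah → tialdgah.

tialdgah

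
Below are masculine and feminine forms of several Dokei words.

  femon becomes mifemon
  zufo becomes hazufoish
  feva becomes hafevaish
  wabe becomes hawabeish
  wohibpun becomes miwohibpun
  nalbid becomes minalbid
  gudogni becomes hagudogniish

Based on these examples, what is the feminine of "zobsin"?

mizobsin

"zobsin" ends in a consonant. The stems ending in a consonant (nalbid → minalbid, femon → mifemon, wohibpun → miwohibpun) add the prefix mi-.
The other pattern: stems ending in a vowel add ha- … -ish around the stem.
So zobsin → mizobsin.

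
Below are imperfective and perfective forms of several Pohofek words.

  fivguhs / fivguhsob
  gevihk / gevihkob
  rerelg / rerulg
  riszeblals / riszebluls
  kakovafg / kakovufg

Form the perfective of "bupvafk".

fivguhs and riszeblals both end in -s yet inflect differently (fivguhsob, riszebluls), so the final letter is not what conditions the rule; the second-to-last letter is.
"bupvafk" has second-to-last letter 'f'. The one such stem in the data (kakovafg → kakovufg) changes the last vowel to 'u' (as do rerelg, riszeblals), so the same rule applies.
So bupvafk → bupvufk.

bupvufk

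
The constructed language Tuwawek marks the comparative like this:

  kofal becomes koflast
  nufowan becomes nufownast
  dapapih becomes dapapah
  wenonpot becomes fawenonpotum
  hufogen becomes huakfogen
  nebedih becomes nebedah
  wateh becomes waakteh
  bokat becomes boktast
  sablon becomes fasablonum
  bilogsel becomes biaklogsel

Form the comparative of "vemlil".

bokat and wenonpot both end in -t yet inflect differently (boktast, fawenonpotum), so the final letter is not what conditions the rule; the last vowel is.
"vemlil" has last vowel 'i'. The stems whose last vowel is 'i' (dapapih → dapapah, nebedih → nebedah) change the last vowel to 'a'.
The other patterns: stems whose last vowel is 'a' delete the last vowel and add -ast; stems whose last vowel is 'o' add fa- … -um around the stem; stems whose last vowel is 'e' insert -ak- after the first vowel.
So vemlil → vemlal.

vemlal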